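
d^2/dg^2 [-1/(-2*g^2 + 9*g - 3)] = 2*(-4*g^2 + 18*g + (4*g - 9)^2 - 6)/(2*g^2 - 9*g + 3)^3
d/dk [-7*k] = -7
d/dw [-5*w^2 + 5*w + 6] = 5 - 10*w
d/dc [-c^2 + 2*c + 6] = 2 - 2*c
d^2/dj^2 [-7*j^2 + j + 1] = -14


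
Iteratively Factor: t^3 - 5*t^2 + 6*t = (t - 3)*(t^2 - 2*t) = (t - 3)*(t - 2)*(t)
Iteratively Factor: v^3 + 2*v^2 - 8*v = (v)*(v^2 + 2*v - 8) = v*(v - 2)*(v + 4)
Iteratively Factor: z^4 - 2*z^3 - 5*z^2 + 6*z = (z - 3)*(z^3 + z^2 - 2*z) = z*(z - 3)*(z^2 + z - 2) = z*(z - 3)*(z + 2)*(z - 1)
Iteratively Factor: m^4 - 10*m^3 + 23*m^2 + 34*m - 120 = (m + 2)*(m^3 - 12*m^2 + 47*m - 60) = (m - 3)*(m + 2)*(m^2 - 9*m + 20) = (m - 4)*(m - 3)*(m + 2)*(m - 5)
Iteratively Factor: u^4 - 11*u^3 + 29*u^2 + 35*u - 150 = (u + 2)*(u^3 - 13*u^2 + 55*u - 75) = (u - 5)*(u + 2)*(u^2 - 8*u + 15) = (u - 5)*(u - 3)*(u + 2)*(u - 5)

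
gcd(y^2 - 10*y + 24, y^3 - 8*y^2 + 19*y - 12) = y - 4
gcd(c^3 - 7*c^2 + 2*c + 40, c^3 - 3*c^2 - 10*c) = c^2 - 3*c - 10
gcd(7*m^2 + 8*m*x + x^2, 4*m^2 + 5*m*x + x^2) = m + x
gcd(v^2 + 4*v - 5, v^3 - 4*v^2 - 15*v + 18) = v - 1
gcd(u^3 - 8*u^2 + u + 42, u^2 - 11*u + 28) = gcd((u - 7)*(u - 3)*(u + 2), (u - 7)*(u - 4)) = u - 7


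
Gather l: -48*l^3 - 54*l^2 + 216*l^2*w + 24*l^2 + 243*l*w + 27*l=-48*l^3 + l^2*(216*w - 30) + l*(243*w + 27)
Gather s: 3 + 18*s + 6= 18*s + 9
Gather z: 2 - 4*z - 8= -4*z - 6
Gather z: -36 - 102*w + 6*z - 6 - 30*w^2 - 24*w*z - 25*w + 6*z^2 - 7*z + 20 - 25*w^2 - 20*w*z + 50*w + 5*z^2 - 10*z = -55*w^2 - 77*w + 11*z^2 + z*(-44*w - 11) - 22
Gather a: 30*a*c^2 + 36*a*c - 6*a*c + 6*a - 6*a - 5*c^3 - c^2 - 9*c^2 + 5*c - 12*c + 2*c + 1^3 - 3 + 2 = a*(30*c^2 + 30*c) - 5*c^3 - 10*c^2 - 5*c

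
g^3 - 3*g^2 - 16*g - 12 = (g - 6)*(g + 1)*(g + 2)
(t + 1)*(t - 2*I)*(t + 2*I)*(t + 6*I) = t^4 + t^3 + 6*I*t^3 + 4*t^2 + 6*I*t^2 + 4*t + 24*I*t + 24*I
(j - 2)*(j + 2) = j^2 - 4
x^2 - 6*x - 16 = (x - 8)*(x + 2)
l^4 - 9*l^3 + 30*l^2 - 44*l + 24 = (l - 3)*(l - 2)^3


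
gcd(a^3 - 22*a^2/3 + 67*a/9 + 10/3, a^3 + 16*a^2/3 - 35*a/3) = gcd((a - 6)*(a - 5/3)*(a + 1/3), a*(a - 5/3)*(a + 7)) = a - 5/3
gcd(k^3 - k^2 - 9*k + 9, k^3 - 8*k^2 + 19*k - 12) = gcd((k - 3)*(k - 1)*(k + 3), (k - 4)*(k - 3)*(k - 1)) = k^2 - 4*k + 3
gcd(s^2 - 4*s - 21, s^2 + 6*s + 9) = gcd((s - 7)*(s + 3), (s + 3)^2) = s + 3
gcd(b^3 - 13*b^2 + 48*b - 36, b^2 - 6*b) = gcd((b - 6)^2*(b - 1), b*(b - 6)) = b - 6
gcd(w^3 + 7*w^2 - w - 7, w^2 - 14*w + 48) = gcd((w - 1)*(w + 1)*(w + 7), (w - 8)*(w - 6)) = 1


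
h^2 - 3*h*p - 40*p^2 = (h - 8*p)*(h + 5*p)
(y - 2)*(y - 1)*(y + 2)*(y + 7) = y^4 + 6*y^3 - 11*y^2 - 24*y + 28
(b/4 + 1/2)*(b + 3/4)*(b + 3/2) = b^3/4 + 17*b^2/16 + 45*b/32 + 9/16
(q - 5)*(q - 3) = q^2 - 8*q + 15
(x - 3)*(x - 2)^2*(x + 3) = x^4 - 4*x^3 - 5*x^2 + 36*x - 36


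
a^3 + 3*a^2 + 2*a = a*(a + 1)*(a + 2)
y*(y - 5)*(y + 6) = y^3 + y^2 - 30*y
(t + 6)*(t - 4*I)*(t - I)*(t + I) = t^4 + 6*t^3 - 4*I*t^3 + t^2 - 24*I*t^2 + 6*t - 4*I*t - 24*I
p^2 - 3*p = p*(p - 3)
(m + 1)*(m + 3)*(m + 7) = m^3 + 11*m^2 + 31*m + 21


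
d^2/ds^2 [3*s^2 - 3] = 6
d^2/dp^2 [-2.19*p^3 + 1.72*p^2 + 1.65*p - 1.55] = 3.44 - 13.14*p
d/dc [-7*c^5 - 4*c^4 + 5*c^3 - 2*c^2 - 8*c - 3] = -35*c^4 - 16*c^3 + 15*c^2 - 4*c - 8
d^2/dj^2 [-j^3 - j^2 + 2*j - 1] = -6*j - 2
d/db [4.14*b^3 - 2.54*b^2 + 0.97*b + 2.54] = 12.42*b^2 - 5.08*b + 0.97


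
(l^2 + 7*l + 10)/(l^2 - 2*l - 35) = (l + 2)/(l - 7)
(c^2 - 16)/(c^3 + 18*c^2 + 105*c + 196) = (c - 4)/(c^2 + 14*c + 49)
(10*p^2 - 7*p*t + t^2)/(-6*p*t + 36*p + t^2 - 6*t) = (-10*p^2 + 7*p*t - t^2)/(6*p*t - 36*p - t^2 + 6*t)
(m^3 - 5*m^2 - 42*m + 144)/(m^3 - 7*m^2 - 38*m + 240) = (m - 3)/(m - 5)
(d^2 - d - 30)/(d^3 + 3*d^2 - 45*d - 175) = (d - 6)/(d^2 - 2*d - 35)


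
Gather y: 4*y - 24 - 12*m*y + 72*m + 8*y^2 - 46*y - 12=72*m + 8*y^2 + y*(-12*m - 42) - 36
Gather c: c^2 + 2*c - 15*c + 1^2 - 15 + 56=c^2 - 13*c + 42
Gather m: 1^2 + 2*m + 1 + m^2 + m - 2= m^2 + 3*m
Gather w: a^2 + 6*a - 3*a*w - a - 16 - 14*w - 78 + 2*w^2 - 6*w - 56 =a^2 + 5*a + 2*w^2 + w*(-3*a - 20) - 150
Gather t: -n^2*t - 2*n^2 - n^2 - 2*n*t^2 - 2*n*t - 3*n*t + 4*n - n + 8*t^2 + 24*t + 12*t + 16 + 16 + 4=-3*n^2 + 3*n + t^2*(8 - 2*n) + t*(-n^2 - 5*n + 36) + 36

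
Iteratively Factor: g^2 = (g)*(g)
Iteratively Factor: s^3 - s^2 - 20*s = (s + 4)*(s^2 - 5*s) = s*(s + 4)*(s - 5)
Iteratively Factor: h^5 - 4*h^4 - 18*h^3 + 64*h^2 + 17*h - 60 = (h - 5)*(h^4 + h^3 - 13*h^2 - h + 12) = (h - 5)*(h + 4)*(h^3 - 3*h^2 - h + 3) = (h - 5)*(h + 1)*(h + 4)*(h^2 - 4*h + 3) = (h - 5)*(h - 1)*(h + 1)*(h + 4)*(h - 3)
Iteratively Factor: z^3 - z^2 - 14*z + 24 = (z - 3)*(z^2 + 2*z - 8) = (z - 3)*(z + 4)*(z - 2)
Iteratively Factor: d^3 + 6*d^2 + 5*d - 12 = (d - 1)*(d^2 + 7*d + 12) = (d - 1)*(d + 3)*(d + 4)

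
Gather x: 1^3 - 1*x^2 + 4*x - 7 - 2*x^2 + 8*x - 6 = -3*x^2 + 12*x - 12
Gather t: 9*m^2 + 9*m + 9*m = 9*m^2 + 18*m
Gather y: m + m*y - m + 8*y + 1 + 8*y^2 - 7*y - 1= 8*y^2 + y*(m + 1)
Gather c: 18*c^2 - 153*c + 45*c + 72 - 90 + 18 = 18*c^2 - 108*c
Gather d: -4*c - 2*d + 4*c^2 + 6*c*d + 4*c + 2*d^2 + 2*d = 4*c^2 + 6*c*d + 2*d^2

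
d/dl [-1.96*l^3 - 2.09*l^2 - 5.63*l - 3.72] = -5.88*l^2 - 4.18*l - 5.63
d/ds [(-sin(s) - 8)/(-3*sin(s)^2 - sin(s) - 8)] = -3*(sin(s) + 16)*sin(s)*cos(s)/(3*sin(s)^2 + sin(s) + 8)^2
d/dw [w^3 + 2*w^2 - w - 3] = 3*w^2 + 4*w - 1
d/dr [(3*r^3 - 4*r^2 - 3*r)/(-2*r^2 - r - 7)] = (-6*r^4 - 6*r^3 - 65*r^2 + 56*r + 21)/(4*r^4 + 4*r^3 + 29*r^2 + 14*r + 49)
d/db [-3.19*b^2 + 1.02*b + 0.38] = 1.02 - 6.38*b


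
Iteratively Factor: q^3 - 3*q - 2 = (q + 1)*(q^2 - q - 2) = (q - 2)*(q + 1)*(q + 1)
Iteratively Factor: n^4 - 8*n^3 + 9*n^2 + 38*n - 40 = (n - 5)*(n^3 - 3*n^2 - 6*n + 8) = (n - 5)*(n + 2)*(n^2 - 5*n + 4) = (n - 5)*(n - 4)*(n + 2)*(n - 1)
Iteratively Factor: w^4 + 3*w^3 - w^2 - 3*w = (w - 1)*(w^3 + 4*w^2 + 3*w) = (w - 1)*(w + 1)*(w^2 + 3*w) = w*(w - 1)*(w + 1)*(w + 3)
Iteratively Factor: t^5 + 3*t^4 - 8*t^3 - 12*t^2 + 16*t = (t - 2)*(t^4 + 5*t^3 + 2*t^2 - 8*t) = (t - 2)*(t - 1)*(t^3 + 6*t^2 + 8*t) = (t - 2)*(t - 1)*(t + 2)*(t^2 + 4*t) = (t - 2)*(t - 1)*(t + 2)*(t + 4)*(t)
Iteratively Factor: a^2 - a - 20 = (a + 4)*(a - 5)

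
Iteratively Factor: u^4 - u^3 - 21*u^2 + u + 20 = (u - 1)*(u^3 - 21*u - 20) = (u - 1)*(u + 4)*(u^2 - 4*u - 5) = (u - 1)*(u + 1)*(u + 4)*(u - 5)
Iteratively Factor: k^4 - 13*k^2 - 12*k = (k + 3)*(k^3 - 3*k^2 - 4*k) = (k - 4)*(k + 3)*(k^2 + k) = (k - 4)*(k + 1)*(k + 3)*(k)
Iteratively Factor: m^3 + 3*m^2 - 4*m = (m - 1)*(m^2 + 4*m) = m*(m - 1)*(m + 4)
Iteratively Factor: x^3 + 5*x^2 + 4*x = (x + 4)*(x^2 + x) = (x + 1)*(x + 4)*(x)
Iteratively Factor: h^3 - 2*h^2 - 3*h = (h + 1)*(h^2 - 3*h) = h*(h + 1)*(h - 3)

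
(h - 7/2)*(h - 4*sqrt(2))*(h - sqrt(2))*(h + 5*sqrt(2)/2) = h^4 - 5*sqrt(2)*h^3/2 - 7*h^3/2 - 17*h^2 + 35*sqrt(2)*h^2/4 + 20*sqrt(2)*h + 119*h/2 - 70*sqrt(2)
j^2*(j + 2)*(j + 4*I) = j^4 + 2*j^3 + 4*I*j^3 + 8*I*j^2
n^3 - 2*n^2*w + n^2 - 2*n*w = n*(n + 1)*(n - 2*w)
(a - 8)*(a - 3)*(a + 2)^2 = a^4 - 7*a^3 - 16*a^2 + 52*a + 96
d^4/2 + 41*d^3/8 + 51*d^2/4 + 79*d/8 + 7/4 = (d/2 + 1/2)*(d + 1/4)*(d + 2)*(d + 7)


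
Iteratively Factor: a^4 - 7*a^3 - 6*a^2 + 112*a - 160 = (a - 2)*(a^3 - 5*a^2 - 16*a + 80) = (a - 5)*(a - 2)*(a^2 - 16) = (a - 5)*(a - 2)*(a + 4)*(a - 4)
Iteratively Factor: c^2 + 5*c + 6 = (c + 2)*(c + 3)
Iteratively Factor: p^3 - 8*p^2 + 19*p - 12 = (p - 1)*(p^2 - 7*p + 12) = (p - 3)*(p - 1)*(p - 4)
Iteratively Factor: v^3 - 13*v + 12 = (v - 3)*(v^2 + 3*v - 4) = (v - 3)*(v + 4)*(v - 1)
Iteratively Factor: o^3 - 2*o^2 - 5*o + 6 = (o + 2)*(o^2 - 4*o + 3) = (o - 3)*(o + 2)*(o - 1)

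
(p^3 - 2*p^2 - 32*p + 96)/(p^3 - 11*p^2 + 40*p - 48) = (p + 6)/(p - 3)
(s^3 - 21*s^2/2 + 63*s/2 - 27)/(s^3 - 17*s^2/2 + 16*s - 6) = (2*s^2 - 9*s + 9)/(2*s^2 - 5*s + 2)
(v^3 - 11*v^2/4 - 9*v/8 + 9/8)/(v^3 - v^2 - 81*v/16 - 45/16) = 2*(2*v - 1)/(4*v + 5)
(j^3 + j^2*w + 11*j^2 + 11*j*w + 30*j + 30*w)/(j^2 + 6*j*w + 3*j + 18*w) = (j^3 + j^2*w + 11*j^2 + 11*j*w + 30*j + 30*w)/(j^2 + 6*j*w + 3*j + 18*w)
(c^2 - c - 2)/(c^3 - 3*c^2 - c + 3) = (c - 2)/(c^2 - 4*c + 3)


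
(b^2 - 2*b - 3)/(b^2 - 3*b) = (b + 1)/b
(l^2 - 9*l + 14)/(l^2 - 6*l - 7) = (l - 2)/(l + 1)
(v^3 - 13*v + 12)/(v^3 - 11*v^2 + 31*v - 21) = (v + 4)/(v - 7)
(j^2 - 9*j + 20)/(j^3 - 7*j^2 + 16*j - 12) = (j^2 - 9*j + 20)/(j^3 - 7*j^2 + 16*j - 12)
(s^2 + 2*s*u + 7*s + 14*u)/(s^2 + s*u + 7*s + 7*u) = (s + 2*u)/(s + u)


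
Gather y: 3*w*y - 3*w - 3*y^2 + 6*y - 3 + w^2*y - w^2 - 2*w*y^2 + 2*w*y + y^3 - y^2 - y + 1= -w^2 - 3*w + y^3 + y^2*(-2*w - 4) + y*(w^2 + 5*w + 5) - 2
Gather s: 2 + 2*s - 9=2*s - 7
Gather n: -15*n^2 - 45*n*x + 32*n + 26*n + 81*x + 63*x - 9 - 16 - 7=-15*n^2 + n*(58 - 45*x) + 144*x - 32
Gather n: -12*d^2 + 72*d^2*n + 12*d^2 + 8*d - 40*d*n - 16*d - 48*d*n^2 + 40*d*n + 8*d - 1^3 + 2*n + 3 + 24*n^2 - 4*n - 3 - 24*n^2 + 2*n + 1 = 72*d^2*n - 48*d*n^2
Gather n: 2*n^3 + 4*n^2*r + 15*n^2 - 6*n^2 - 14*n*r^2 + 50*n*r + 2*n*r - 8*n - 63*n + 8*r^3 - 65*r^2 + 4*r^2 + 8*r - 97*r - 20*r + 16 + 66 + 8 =2*n^3 + n^2*(4*r + 9) + n*(-14*r^2 + 52*r - 71) + 8*r^3 - 61*r^2 - 109*r + 90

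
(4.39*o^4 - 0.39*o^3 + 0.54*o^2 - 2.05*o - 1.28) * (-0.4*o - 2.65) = -1.756*o^5 - 11.4775*o^4 + 0.8175*o^3 - 0.611*o^2 + 5.9445*o + 3.392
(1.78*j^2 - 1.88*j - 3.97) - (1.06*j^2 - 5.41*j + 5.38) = 0.72*j^2 + 3.53*j - 9.35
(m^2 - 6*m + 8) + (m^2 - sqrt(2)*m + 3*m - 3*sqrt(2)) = 2*m^2 - 3*m - sqrt(2)*m - 3*sqrt(2) + 8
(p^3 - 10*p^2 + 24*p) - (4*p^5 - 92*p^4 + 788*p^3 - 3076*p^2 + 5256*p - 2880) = -4*p^5 + 92*p^4 - 787*p^3 + 3066*p^2 - 5232*p + 2880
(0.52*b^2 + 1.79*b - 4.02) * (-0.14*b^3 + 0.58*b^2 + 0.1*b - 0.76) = -0.0728*b^5 + 0.0509999999999999*b^4 + 1.653*b^3 - 2.5478*b^2 - 1.7624*b + 3.0552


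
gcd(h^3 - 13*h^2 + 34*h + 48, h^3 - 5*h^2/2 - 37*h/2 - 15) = h^2 - 5*h - 6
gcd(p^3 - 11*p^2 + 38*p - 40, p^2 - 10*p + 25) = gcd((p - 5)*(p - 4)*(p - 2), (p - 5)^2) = p - 5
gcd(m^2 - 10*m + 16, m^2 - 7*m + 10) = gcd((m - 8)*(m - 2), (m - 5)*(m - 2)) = m - 2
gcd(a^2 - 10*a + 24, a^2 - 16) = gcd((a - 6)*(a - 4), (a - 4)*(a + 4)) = a - 4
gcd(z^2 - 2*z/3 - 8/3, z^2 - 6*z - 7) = 1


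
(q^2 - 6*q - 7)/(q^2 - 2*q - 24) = (-q^2 + 6*q + 7)/(-q^2 + 2*q + 24)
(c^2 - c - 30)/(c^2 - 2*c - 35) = (c - 6)/(c - 7)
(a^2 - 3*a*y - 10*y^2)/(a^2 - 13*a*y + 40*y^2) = (-a - 2*y)/(-a + 8*y)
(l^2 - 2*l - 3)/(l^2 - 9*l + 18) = (l + 1)/(l - 6)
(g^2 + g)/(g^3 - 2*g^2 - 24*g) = (g + 1)/(g^2 - 2*g - 24)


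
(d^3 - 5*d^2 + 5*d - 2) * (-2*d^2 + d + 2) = -2*d^5 + 11*d^4 - 13*d^3 - d^2 + 8*d - 4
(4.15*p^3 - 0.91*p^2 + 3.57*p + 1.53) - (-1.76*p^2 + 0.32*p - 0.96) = 4.15*p^3 + 0.85*p^2 + 3.25*p + 2.49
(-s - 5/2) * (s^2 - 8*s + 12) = -s^3 + 11*s^2/2 + 8*s - 30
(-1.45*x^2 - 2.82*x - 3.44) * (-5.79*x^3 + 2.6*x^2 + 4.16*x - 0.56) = 8.3955*x^5 + 12.5578*x^4 + 6.5536*x^3 - 19.8632*x^2 - 12.7312*x + 1.9264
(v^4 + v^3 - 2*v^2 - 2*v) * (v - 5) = v^5 - 4*v^4 - 7*v^3 + 8*v^2 + 10*v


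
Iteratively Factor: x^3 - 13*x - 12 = (x + 1)*(x^2 - x - 12) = (x + 1)*(x + 3)*(x - 4)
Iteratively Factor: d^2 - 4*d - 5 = (d - 5)*(d + 1)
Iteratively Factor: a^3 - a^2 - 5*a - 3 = (a - 3)*(a^2 + 2*a + 1) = (a - 3)*(a + 1)*(a + 1)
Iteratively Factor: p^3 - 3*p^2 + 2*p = (p - 1)*(p^2 - 2*p) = (p - 2)*(p - 1)*(p)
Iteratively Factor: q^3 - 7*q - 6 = (q + 1)*(q^2 - q - 6) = (q - 3)*(q + 1)*(q + 2)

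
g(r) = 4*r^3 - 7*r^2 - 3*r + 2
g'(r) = 12*r^2 - 14*r - 3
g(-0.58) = 0.60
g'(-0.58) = 9.16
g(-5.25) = -754.00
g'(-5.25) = 401.25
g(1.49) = -4.78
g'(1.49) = 2.78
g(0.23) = 0.99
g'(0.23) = -5.59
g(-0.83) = -2.62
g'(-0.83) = 16.89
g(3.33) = 62.09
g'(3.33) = 83.45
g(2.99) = 37.37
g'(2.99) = 62.42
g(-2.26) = -73.15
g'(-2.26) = 89.93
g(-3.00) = -160.00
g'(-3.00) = 147.00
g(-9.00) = -3454.00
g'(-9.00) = 1095.00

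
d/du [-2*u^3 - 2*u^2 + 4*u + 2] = -6*u^2 - 4*u + 4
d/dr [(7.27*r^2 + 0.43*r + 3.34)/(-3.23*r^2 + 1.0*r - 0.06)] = (8.6589*r^2 + 20.704*r - 3.3658)/(10.4329*r^4 - 6.46*r^3 + 1.3876*r^2 - 0.12*r + 0.0036)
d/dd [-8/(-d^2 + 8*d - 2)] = 16*(4 - d)/(d^2 - 8*d + 2)^2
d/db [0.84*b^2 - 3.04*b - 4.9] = 1.68*b - 3.04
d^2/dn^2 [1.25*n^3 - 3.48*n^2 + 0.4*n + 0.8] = 7.5*n - 6.96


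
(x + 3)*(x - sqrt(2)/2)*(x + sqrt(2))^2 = x^4 + 3*sqrt(2)*x^3/2 + 3*x^3 + 9*sqrt(2)*x^2/2 - sqrt(2)*x - 3*sqrt(2)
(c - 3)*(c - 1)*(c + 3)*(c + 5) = c^4 + 4*c^3 - 14*c^2 - 36*c + 45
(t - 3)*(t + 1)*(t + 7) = t^3 + 5*t^2 - 17*t - 21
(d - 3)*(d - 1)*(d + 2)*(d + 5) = d^4 + 3*d^3 - 15*d^2 - 19*d + 30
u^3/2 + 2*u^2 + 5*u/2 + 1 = (u/2 + 1)*(u + 1)^2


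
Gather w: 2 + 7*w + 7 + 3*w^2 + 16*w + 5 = 3*w^2 + 23*w + 14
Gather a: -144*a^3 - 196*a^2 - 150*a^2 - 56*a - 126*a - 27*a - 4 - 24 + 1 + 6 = -144*a^3 - 346*a^2 - 209*a - 21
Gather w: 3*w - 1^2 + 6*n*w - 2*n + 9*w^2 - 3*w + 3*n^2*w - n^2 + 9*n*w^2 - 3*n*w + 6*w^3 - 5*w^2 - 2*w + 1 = -n^2 - 2*n + 6*w^3 + w^2*(9*n + 4) + w*(3*n^2 + 3*n - 2)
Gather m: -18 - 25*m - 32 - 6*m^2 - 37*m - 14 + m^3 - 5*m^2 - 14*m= m^3 - 11*m^2 - 76*m - 64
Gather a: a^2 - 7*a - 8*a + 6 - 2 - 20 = a^2 - 15*a - 16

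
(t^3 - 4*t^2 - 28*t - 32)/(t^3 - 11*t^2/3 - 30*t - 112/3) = 3*(t + 2)/(3*t + 7)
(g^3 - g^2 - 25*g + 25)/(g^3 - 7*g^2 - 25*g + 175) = (g - 1)/(g - 7)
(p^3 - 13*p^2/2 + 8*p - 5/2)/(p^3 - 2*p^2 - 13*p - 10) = (2*p^2 - 3*p + 1)/(2*(p^2 + 3*p + 2))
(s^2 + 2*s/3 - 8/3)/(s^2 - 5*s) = (3*s^2 + 2*s - 8)/(3*s*(s - 5))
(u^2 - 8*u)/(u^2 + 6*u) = (u - 8)/(u + 6)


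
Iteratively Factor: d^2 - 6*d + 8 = (d - 4)*(d - 2)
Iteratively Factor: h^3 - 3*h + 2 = (h + 2)*(h^2 - 2*h + 1) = (h - 1)*(h + 2)*(h - 1)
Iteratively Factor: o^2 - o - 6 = (o + 2)*(o - 3)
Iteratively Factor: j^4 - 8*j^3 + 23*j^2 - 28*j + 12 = (j - 2)*(j^3 - 6*j^2 + 11*j - 6) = (j - 2)*(j - 1)*(j^2 - 5*j + 6) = (j - 3)*(j - 2)*(j - 1)*(j - 2)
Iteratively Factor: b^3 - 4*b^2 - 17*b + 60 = (b - 3)*(b^2 - b - 20) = (b - 3)*(b + 4)*(b - 5)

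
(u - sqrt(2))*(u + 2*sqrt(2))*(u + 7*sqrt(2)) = u^3 + 8*sqrt(2)*u^2 + 10*u - 28*sqrt(2)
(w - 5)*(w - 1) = w^2 - 6*w + 5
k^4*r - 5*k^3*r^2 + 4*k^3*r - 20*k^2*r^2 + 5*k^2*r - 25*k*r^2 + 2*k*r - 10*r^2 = (k + 1)*(k + 2)*(k - 5*r)*(k*r + r)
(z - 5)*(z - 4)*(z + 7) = z^3 - 2*z^2 - 43*z + 140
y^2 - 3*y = y*(y - 3)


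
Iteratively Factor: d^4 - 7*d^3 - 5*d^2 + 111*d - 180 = (d - 5)*(d^3 - 2*d^2 - 15*d + 36) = (d - 5)*(d + 4)*(d^2 - 6*d + 9) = (d - 5)*(d - 3)*(d + 4)*(d - 3)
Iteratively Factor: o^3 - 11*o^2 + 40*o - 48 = (o - 4)*(o^2 - 7*o + 12) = (o - 4)*(o - 3)*(o - 4)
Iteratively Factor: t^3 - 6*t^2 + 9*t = (t - 3)*(t^2 - 3*t) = (t - 3)^2*(t)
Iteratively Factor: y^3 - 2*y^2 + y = (y - 1)*(y^2 - y) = (y - 1)^2*(y)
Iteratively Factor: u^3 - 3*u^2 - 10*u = (u + 2)*(u^2 - 5*u) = (u - 5)*(u + 2)*(u)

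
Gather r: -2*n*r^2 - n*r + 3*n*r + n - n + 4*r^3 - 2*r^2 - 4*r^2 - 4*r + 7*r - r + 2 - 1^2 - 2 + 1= 4*r^3 + r^2*(-2*n - 6) + r*(2*n + 2)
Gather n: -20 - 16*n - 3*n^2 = -3*n^2 - 16*n - 20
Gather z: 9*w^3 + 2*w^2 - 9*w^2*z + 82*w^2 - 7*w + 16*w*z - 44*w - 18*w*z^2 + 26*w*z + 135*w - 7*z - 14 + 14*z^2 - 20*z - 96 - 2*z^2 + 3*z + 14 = 9*w^3 + 84*w^2 + 84*w + z^2*(12 - 18*w) + z*(-9*w^2 + 42*w - 24) - 96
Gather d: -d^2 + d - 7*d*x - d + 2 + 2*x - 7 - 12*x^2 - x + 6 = -d^2 - 7*d*x - 12*x^2 + x + 1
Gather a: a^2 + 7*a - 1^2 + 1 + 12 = a^2 + 7*a + 12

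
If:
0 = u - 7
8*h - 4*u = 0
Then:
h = 7/2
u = 7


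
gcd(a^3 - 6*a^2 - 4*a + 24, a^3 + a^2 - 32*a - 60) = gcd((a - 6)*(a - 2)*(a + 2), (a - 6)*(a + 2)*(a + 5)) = a^2 - 4*a - 12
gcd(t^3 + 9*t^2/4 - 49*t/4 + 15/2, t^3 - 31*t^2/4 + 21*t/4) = t - 3/4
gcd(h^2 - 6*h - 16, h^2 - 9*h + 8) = h - 8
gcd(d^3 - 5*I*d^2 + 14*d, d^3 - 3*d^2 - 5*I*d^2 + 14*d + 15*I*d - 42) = d^2 - 5*I*d + 14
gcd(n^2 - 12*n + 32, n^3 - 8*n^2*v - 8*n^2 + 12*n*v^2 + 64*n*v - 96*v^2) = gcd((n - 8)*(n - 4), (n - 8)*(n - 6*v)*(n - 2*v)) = n - 8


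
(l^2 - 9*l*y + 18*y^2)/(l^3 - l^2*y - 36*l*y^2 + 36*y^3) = (-l + 3*y)/(-l^2 - 5*l*y + 6*y^2)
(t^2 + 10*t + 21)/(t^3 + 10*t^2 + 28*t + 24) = (t^2 + 10*t + 21)/(t^3 + 10*t^2 + 28*t + 24)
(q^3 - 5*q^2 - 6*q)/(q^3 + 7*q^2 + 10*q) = (q^2 - 5*q - 6)/(q^2 + 7*q + 10)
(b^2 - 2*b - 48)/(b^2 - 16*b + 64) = (b + 6)/(b - 8)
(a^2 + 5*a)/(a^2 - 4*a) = (a + 5)/(a - 4)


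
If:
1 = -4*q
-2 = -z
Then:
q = -1/4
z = 2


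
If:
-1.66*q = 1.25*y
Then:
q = -0.753012048192771*y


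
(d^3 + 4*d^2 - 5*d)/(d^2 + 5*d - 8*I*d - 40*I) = d*(d - 1)/(d - 8*I)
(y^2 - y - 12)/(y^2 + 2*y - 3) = (y - 4)/(y - 1)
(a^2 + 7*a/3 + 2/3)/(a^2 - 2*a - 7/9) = 3*(a + 2)/(3*a - 7)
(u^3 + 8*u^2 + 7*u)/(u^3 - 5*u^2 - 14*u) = (u^2 + 8*u + 7)/(u^2 - 5*u - 14)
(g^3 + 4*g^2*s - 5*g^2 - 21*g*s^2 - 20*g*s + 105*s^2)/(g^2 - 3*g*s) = g + 7*s - 5 - 35*s/g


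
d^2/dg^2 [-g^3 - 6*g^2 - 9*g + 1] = -6*g - 12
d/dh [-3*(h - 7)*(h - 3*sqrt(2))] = -6*h + 9*sqrt(2) + 21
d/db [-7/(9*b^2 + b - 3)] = 7*(18*b + 1)/(9*b^2 + b - 3)^2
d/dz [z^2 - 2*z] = 2*z - 2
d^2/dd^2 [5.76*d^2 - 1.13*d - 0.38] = 11.5200000000000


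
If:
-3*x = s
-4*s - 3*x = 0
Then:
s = 0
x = 0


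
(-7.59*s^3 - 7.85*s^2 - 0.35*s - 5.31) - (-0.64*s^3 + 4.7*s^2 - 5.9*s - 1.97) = -6.95*s^3 - 12.55*s^2 + 5.55*s - 3.34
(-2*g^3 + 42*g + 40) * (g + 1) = -2*g^4 - 2*g^3 + 42*g^2 + 82*g + 40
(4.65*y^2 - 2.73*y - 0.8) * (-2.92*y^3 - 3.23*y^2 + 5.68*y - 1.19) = -13.578*y^5 - 7.0479*y^4 + 37.5659*y^3 - 18.4559*y^2 - 1.2953*y + 0.952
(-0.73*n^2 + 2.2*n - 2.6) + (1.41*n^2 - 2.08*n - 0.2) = 0.68*n^2 + 0.12*n - 2.8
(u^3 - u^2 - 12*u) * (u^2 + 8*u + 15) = u^5 + 7*u^4 - 5*u^3 - 111*u^2 - 180*u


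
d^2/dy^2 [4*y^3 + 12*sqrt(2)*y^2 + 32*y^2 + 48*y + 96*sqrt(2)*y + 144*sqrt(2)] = 24*y + 24*sqrt(2) + 64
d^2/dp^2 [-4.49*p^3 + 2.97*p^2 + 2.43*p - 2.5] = 5.94 - 26.94*p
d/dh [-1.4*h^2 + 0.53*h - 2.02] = 0.53 - 2.8*h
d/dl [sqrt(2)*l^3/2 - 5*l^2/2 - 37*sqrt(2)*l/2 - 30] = 3*sqrt(2)*l^2/2 - 5*l - 37*sqrt(2)/2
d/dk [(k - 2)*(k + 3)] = 2*k + 1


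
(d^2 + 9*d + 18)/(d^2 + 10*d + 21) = (d + 6)/(d + 7)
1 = 1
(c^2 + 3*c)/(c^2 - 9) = c/(c - 3)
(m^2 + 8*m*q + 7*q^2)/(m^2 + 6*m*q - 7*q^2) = (-m - q)/(-m + q)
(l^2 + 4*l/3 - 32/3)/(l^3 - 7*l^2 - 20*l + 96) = (l - 8/3)/(l^2 - 11*l + 24)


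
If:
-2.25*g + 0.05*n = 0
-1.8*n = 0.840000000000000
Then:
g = -0.01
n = -0.47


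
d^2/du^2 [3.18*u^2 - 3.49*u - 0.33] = 6.36000000000000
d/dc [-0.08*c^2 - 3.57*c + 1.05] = -0.16*c - 3.57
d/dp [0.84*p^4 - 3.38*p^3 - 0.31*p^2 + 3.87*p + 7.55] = 3.36*p^3 - 10.14*p^2 - 0.62*p + 3.87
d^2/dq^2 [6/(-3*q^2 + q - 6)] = 12*(9*q^2 - 3*q - (6*q - 1)^2 + 18)/(3*q^2 - q + 6)^3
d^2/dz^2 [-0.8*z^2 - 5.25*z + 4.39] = -1.60000000000000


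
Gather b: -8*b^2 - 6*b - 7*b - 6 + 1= -8*b^2 - 13*b - 5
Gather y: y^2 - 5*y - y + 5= y^2 - 6*y + 5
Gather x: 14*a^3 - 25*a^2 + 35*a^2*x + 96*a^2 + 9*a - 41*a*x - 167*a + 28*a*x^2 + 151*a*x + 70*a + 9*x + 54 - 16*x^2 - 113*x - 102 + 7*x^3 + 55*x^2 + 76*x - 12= 14*a^3 + 71*a^2 - 88*a + 7*x^3 + x^2*(28*a + 39) + x*(35*a^2 + 110*a - 28) - 60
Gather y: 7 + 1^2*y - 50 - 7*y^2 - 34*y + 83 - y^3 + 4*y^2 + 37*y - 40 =-y^3 - 3*y^2 + 4*y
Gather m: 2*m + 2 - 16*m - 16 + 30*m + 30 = 16*m + 16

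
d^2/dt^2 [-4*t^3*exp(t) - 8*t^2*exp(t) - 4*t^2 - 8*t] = -4*t^3*exp(t) - 32*t^2*exp(t) - 56*t*exp(t) - 16*exp(t) - 8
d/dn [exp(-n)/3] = -exp(-n)/3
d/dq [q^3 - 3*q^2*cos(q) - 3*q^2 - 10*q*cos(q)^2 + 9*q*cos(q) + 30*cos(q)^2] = 3*q^2*sin(q) + 3*q^2 - 9*q*sin(q) + 10*q*sin(2*q) - 6*q*cos(q) - 6*q - 30*sin(2*q) - 10*cos(q)^2 + 9*cos(q)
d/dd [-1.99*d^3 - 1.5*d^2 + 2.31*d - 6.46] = -5.97*d^2 - 3.0*d + 2.31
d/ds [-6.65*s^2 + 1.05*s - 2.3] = 1.05 - 13.3*s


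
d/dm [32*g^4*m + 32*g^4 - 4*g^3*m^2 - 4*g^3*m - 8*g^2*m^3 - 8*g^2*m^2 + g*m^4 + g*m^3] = g*(32*g^3 - 8*g^2*m - 4*g^2 - 24*g*m^2 - 16*g*m + 4*m^3 + 3*m^2)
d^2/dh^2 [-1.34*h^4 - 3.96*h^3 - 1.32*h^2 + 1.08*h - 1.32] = -16.08*h^2 - 23.76*h - 2.64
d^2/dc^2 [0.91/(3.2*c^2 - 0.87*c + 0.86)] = (-18.6368*c^2 + 5.06688*c + 0.91*(6.4*c - 0.87)*(12.8*c - 1.74) - 5.00864)/(3.2*c^2 - 0.87*c + 0.86)^3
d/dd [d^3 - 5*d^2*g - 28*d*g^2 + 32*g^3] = 3*d^2 - 10*d*g - 28*g^2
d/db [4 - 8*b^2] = -16*b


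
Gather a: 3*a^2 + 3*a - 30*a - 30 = 3*a^2 - 27*a - 30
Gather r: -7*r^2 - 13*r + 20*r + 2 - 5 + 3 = -7*r^2 + 7*r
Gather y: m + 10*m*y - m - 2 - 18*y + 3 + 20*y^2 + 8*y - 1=20*y^2 + y*(10*m - 10)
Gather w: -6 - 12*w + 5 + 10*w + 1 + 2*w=0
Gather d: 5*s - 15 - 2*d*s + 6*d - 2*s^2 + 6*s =d*(6 - 2*s) - 2*s^2 + 11*s - 15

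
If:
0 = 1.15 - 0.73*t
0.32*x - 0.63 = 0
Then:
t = 1.58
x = 1.97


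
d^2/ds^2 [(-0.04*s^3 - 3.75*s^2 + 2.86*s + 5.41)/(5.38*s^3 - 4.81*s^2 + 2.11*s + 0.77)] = (3.5527136788005e-15*s^7 - 219.153224*s^6 + 499.410336*s^5 + 1692.411348*s^4 - 2031.860386*s^3 + 893.580024*s^2 - 400.495386*s + 74.505722)/(155.720872*s^9 - 417.667692*s^8 + 556.634706*s^7 - 372.036025*s^6 + 98.752971*s^5 + 41.645904*s^4 - 27.925505*s^3 + 1.728804*s^2 + 3.753057*s + 0.456533)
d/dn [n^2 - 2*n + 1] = 2*n - 2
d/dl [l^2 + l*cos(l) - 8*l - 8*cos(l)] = -l*sin(l) + 2*l + 8*sin(l) + cos(l) - 8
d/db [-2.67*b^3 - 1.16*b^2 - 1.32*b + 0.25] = -8.01*b^2 - 2.32*b - 1.32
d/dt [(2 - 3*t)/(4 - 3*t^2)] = 3*(-3*t^2 + 4*t - 4)/(9*t^4 - 24*t^2 + 16)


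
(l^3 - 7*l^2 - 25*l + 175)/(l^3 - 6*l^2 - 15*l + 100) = (l^2 - 2*l - 35)/(l^2 - l - 20)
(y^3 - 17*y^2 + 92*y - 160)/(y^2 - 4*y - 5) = (y^2 - 12*y + 32)/(y + 1)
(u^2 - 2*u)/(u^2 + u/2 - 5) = 2*u/(2*u + 5)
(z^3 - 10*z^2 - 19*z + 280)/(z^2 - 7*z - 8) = (z^2 - 2*z - 35)/(z + 1)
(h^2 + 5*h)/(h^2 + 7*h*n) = (h + 5)/(h + 7*n)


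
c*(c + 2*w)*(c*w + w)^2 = c^4*w^2 + 2*c^3*w^3 + 2*c^3*w^2 + 4*c^2*w^3 + c^2*w^2 + 2*c*w^3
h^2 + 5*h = h*(h + 5)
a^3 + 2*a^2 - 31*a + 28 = (a - 4)*(a - 1)*(a + 7)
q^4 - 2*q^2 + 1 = (q - 1)^2*(q + 1)^2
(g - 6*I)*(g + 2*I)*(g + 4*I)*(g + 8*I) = g^4 + 8*I*g^3 + 28*g^2 + 272*I*g - 384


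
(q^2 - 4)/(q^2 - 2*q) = (q + 2)/q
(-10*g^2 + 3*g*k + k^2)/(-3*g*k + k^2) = (10*g^2 - 3*g*k - k^2)/(k*(3*g - k))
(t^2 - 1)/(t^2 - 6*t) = (t^2 - 1)/(t*(t - 6))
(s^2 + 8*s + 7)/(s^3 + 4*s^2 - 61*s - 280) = (s + 1)/(s^2 - 3*s - 40)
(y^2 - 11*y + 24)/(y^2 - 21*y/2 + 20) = 2*(y - 3)/(2*y - 5)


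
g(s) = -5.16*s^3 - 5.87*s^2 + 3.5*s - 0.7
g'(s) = -15.48*s^2 - 11.74*s + 3.5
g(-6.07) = 915.80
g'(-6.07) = -495.60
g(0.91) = -6.26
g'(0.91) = -20.00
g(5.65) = -1098.98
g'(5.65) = -556.99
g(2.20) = -76.35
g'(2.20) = -97.25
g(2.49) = -108.04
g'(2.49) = -121.71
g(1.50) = -26.07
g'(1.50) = -48.94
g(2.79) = -148.69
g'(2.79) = -149.75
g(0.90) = -6.07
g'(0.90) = -19.60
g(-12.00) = 8028.50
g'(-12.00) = -2084.74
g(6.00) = -1305.58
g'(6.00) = -624.22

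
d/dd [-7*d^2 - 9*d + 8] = -14*d - 9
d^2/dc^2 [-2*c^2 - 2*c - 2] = -4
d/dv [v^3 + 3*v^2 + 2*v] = 3*v^2 + 6*v + 2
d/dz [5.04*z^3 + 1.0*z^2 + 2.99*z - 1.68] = 15.12*z^2 + 2.0*z + 2.99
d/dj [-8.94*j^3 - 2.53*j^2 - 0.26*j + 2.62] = -26.82*j^2 - 5.06*j - 0.26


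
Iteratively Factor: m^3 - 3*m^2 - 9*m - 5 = (m + 1)*(m^2 - 4*m - 5) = (m - 5)*(m + 1)*(m + 1)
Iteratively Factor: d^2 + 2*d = (d + 2)*(d)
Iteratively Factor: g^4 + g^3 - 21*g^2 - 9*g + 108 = (g - 3)*(g^3 + 4*g^2 - 9*g - 36) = (g - 3)*(g + 3)*(g^2 + g - 12) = (g - 3)*(g + 3)*(g + 4)*(g - 3)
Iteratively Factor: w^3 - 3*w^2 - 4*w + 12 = (w - 3)*(w^2 - 4) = (w - 3)*(w + 2)*(w - 2)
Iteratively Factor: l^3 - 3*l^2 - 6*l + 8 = (l + 2)*(l^2 - 5*l + 4) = (l - 1)*(l + 2)*(l - 4)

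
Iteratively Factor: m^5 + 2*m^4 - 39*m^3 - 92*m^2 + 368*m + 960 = (m - 4)*(m^4 + 6*m^3 - 15*m^2 - 152*m - 240) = (m - 4)*(m + 4)*(m^3 + 2*m^2 - 23*m - 60) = (m - 5)*(m - 4)*(m + 4)*(m^2 + 7*m + 12) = (m - 5)*(m - 4)*(m + 3)*(m + 4)*(m + 4)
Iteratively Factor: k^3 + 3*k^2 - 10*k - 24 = (k + 2)*(k^2 + k - 12) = (k + 2)*(k + 4)*(k - 3)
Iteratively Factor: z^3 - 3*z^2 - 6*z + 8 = (z + 2)*(z^2 - 5*z + 4) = (z - 1)*(z + 2)*(z - 4)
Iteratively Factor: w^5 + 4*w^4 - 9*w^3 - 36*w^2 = (w + 4)*(w^4 - 9*w^2) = (w + 3)*(w + 4)*(w^3 - 3*w^2) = w*(w + 3)*(w + 4)*(w^2 - 3*w) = w*(w - 3)*(w + 3)*(w + 4)*(w)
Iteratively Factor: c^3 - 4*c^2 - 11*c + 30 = (c - 2)*(c^2 - 2*c - 15) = (c - 5)*(c - 2)*(c + 3)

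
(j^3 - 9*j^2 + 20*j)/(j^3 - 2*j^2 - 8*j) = (j - 5)/(j + 2)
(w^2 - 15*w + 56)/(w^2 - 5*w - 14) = (w - 8)/(w + 2)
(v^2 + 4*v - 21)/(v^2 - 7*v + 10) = (v^2 + 4*v - 21)/(v^2 - 7*v + 10)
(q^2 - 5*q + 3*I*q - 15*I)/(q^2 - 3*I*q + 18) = (q - 5)/(q - 6*I)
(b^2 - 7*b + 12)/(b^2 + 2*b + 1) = (b^2 - 7*b + 12)/(b^2 + 2*b + 1)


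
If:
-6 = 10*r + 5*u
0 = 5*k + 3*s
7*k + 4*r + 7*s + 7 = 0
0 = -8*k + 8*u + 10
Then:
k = 213/200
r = -203/400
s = -71/40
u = -37/200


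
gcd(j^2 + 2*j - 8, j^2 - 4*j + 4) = j - 2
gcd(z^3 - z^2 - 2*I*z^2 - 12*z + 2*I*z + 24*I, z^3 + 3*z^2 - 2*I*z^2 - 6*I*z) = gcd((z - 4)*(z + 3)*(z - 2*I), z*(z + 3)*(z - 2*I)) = z^2 + z*(3 - 2*I) - 6*I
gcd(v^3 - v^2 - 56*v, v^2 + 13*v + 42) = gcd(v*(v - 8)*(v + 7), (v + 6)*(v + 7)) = v + 7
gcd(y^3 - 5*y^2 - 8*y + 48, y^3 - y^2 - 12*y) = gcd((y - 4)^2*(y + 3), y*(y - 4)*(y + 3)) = y^2 - y - 12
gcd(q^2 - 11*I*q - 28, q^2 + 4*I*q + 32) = q - 4*I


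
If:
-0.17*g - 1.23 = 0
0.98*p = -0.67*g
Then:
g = -7.24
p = 4.95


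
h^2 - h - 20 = (h - 5)*(h + 4)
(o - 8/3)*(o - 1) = o^2 - 11*o/3 + 8/3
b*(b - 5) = b^2 - 5*b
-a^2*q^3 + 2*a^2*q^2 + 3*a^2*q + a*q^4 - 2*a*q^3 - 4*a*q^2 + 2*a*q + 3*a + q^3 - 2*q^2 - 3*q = (-a + q)*(q - 3)*(q + 1)*(a*q + 1)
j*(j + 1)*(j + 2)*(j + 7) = j^4 + 10*j^3 + 23*j^2 + 14*j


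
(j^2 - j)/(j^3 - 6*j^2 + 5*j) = 1/(j - 5)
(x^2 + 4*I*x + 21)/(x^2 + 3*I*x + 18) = (x + 7*I)/(x + 6*I)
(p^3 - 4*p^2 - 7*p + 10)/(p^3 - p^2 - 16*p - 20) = (p - 1)/(p + 2)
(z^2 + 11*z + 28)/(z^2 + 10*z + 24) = (z + 7)/(z + 6)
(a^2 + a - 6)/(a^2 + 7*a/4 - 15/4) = 4*(a - 2)/(4*a - 5)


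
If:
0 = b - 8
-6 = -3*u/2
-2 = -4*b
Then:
No Solution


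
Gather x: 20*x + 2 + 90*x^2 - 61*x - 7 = 90*x^2 - 41*x - 5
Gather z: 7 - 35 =-28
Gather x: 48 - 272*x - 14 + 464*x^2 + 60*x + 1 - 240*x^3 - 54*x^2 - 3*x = -240*x^3 + 410*x^2 - 215*x + 35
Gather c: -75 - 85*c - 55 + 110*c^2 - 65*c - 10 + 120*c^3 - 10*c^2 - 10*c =120*c^3 + 100*c^2 - 160*c - 140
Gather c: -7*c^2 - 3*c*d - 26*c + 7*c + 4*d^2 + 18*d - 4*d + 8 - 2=-7*c^2 + c*(-3*d - 19) + 4*d^2 + 14*d + 6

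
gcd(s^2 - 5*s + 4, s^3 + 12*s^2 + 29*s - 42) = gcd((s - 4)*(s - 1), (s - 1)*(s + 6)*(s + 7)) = s - 1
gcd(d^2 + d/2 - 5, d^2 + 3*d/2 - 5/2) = d + 5/2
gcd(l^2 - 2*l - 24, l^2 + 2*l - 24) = 1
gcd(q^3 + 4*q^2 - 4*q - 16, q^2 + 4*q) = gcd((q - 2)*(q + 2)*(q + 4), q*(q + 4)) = q + 4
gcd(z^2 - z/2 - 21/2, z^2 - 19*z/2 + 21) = z - 7/2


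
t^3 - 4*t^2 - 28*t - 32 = (t - 8)*(t + 2)^2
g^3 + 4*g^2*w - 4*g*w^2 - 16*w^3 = (g - 2*w)*(g + 2*w)*(g + 4*w)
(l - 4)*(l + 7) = l^2 + 3*l - 28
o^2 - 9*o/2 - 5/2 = (o - 5)*(o + 1/2)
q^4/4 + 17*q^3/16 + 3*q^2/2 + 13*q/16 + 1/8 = (q/4 + 1/2)*(q + 1/4)*(q + 1)^2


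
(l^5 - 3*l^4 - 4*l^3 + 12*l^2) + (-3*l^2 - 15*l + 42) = l^5 - 3*l^4 - 4*l^3 + 9*l^2 - 15*l + 42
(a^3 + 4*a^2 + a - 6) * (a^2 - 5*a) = a^5 - a^4 - 19*a^3 - 11*a^2 + 30*a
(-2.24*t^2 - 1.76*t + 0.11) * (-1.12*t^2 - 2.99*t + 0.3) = 2.5088*t^4 + 8.6688*t^3 + 4.4672*t^2 - 0.8569*t + 0.033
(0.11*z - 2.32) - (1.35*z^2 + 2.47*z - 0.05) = -1.35*z^2 - 2.36*z - 2.27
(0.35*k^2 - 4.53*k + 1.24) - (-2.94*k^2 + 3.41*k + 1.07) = 3.29*k^2 - 7.94*k + 0.17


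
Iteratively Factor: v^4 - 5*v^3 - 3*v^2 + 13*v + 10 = (v - 5)*(v^3 - 3*v - 2) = (v - 5)*(v + 1)*(v^2 - v - 2) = (v - 5)*(v - 2)*(v + 1)*(v + 1)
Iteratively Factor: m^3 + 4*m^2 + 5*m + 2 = (m + 2)*(m^2 + 2*m + 1) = (m + 1)*(m + 2)*(m + 1)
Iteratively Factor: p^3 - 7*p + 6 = (p + 3)*(p^2 - 3*p + 2) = (p - 2)*(p + 3)*(p - 1)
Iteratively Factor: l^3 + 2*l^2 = (l)*(l^2 + 2*l) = l^2*(l + 2)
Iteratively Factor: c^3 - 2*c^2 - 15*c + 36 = (c - 3)*(c^2 + c - 12) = (c - 3)*(c + 4)*(c - 3)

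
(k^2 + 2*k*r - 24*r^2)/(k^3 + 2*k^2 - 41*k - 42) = (k^2 + 2*k*r - 24*r^2)/(k^3 + 2*k^2 - 41*k - 42)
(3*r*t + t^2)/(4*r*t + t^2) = (3*r + t)/(4*r + t)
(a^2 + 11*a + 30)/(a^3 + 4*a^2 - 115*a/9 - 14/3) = 9*(a + 5)/(9*a^2 - 18*a - 7)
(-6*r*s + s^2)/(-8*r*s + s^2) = (6*r - s)/(8*r - s)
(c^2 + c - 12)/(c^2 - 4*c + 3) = (c + 4)/(c - 1)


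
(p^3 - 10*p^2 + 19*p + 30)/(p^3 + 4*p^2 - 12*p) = (p^3 - 10*p^2 + 19*p + 30)/(p*(p^2 + 4*p - 12))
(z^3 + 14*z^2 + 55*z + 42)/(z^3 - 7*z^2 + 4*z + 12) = (z^2 + 13*z + 42)/(z^2 - 8*z + 12)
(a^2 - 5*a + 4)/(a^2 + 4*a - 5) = (a - 4)/(a + 5)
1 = 1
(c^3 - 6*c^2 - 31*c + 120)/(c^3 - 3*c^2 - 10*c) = (-c^3 + 6*c^2 + 31*c - 120)/(c*(-c^2 + 3*c + 10))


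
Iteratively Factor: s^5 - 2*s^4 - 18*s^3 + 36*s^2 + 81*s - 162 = (s + 3)*(s^4 - 5*s^3 - 3*s^2 + 45*s - 54) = (s - 2)*(s + 3)*(s^3 - 3*s^2 - 9*s + 27) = (s - 3)*(s - 2)*(s + 3)*(s^2 - 9) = (s - 3)^2*(s - 2)*(s + 3)*(s + 3)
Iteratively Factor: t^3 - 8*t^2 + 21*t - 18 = (t - 3)*(t^2 - 5*t + 6) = (t - 3)^2*(t - 2)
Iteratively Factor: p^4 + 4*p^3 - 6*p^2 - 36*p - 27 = (p + 3)*(p^3 + p^2 - 9*p - 9) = (p - 3)*(p + 3)*(p^2 + 4*p + 3) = (p - 3)*(p + 1)*(p + 3)*(p + 3)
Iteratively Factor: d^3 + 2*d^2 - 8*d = (d - 2)*(d^2 + 4*d) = d*(d - 2)*(d + 4)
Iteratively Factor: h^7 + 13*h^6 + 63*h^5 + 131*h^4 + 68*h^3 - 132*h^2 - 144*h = (h + 2)*(h^6 + 11*h^5 + 41*h^4 + 49*h^3 - 30*h^2 - 72*h) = (h + 2)*(h + 4)*(h^5 + 7*h^4 + 13*h^3 - 3*h^2 - 18*h) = (h + 2)*(h + 3)*(h + 4)*(h^4 + 4*h^3 + h^2 - 6*h) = (h + 2)^2*(h + 3)*(h + 4)*(h^3 + 2*h^2 - 3*h) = h*(h + 2)^2*(h + 3)*(h + 4)*(h^2 + 2*h - 3) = h*(h + 2)^2*(h + 3)^2*(h + 4)*(h - 1)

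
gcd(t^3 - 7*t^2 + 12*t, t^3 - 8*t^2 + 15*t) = t^2 - 3*t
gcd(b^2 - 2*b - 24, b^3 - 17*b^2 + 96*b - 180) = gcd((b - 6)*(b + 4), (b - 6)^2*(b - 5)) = b - 6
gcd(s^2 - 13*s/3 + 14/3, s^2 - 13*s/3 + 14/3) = s^2 - 13*s/3 + 14/3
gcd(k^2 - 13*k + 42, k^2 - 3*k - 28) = k - 7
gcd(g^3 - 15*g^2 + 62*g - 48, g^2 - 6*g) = g - 6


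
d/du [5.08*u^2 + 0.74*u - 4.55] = 10.16*u + 0.74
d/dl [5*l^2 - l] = 10*l - 1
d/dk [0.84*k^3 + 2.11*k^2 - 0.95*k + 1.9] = 2.52*k^2 + 4.22*k - 0.95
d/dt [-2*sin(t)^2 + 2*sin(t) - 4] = -2*sin(2*t) + 2*cos(t)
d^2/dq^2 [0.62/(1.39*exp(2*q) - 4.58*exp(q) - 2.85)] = ((2.8396 - 3.4472*exp(q))*(-1.39*exp(2*q) + 4.58*exp(q) + 2.85) - 0.62*(2.78*exp(q) - 4.58)*(5.56*exp(q) - 9.16)*exp(q))*exp(q)/(-1.39*exp(2*q) + 4.58*exp(q) + 2.85)^3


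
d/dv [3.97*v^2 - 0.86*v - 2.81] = 7.94*v - 0.86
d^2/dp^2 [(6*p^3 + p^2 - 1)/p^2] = -6/p^4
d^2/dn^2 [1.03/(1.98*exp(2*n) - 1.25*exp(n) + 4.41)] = ((1.2875 - 8.1576*exp(n))*(1.98*exp(2*n) - 1.25*exp(n) + 4.41) + 1.03*(3.96*exp(n) - 1.25)*(7.92*exp(n) - 2.5)*exp(n))*exp(n)/(1.98*exp(2*n) - 1.25*exp(n) + 4.41)^3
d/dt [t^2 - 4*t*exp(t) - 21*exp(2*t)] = -4*t*exp(t) + 2*t - 42*exp(2*t) - 4*exp(t)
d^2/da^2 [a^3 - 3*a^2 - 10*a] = 6*a - 6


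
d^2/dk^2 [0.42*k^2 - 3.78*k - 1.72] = 0.840000000000000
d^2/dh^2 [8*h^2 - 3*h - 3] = 16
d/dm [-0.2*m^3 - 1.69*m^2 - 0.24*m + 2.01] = -0.6*m^2 - 3.38*m - 0.24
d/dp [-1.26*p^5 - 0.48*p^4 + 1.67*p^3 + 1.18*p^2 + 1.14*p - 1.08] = -6.3*p^4 - 1.92*p^3 + 5.01*p^2 + 2.36*p + 1.14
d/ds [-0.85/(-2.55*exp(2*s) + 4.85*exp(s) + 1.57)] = (4.1225 - 4.335*exp(s))*exp(s)/(-2.55*exp(2*s) + 4.85*exp(s) + 1.57)^2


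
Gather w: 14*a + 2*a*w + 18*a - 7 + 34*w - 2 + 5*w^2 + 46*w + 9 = 32*a + 5*w^2 + w*(2*a + 80)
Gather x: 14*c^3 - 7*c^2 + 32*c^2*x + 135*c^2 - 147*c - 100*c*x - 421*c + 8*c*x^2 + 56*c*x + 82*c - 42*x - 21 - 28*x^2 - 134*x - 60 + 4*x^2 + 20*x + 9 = 14*c^3 + 128*c^2 - 486*c + x^2*(8*c - 24) + x*(32*c^2 - 44*c - 156) - 72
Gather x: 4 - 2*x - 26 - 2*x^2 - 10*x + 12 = -2*x^2 - 12*x - 10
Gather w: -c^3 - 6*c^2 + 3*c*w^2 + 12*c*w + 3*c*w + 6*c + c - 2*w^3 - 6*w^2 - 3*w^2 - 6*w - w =-c^3 - 6*c^2 + 7*c - 2*w^3 + w^2*(3*c - 9) + w*(15*c - 7)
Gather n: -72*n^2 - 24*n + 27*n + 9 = -72*n^2 + 3*n + 9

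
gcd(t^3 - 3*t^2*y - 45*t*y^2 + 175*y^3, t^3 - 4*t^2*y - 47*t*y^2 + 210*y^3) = -t^2 - 2*t*y + 35*y^2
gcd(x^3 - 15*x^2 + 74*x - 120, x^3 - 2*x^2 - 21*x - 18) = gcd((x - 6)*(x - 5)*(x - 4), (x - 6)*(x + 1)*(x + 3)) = x - 6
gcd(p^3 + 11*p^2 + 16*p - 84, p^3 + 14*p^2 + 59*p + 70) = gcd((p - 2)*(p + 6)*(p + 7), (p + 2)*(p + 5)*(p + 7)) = p + 7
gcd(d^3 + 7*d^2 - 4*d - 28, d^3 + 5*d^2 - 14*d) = d^2 + 5*d - 14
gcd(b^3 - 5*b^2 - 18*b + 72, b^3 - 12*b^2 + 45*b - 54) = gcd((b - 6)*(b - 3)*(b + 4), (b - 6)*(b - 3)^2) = b^2 - 9*b + 18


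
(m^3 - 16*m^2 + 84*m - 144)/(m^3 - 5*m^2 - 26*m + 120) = (m - 6)/(m + 5)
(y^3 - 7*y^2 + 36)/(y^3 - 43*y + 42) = (y^2 - y - 6)/(y^2 + 6*y - 7)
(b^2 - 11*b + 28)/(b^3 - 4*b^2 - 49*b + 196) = 1/(b + 7)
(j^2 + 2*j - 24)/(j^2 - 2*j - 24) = (-j^2 - 2*j + 24)/(-j^2 + 2*j + 24)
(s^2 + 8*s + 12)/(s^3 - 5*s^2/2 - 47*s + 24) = 2*(s + 2)/(2*s^2 - 17*s + 8)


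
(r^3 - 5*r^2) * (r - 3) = r^4 - 8*r^3 + 15*r^2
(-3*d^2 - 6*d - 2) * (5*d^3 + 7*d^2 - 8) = -15*d^5 - 51*d^4 - 52*d^3 + 10*d^2 + 48*d + 16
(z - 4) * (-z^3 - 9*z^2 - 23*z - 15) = -z^4 - 5*z^3 + 13*z^2 + 77*z + 60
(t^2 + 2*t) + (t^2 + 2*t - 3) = 2*t^2 + 4*t - 3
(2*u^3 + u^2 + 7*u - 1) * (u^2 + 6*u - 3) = 2*u^5 + 13*u^4 + 7*u^3 + 38*u^2 - 27*u + 3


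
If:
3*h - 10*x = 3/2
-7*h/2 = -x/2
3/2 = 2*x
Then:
No Solution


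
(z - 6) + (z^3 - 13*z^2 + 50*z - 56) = z^3 - 13*z^2 + 51*z - 62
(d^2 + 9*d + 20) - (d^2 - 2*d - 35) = 11*d + 55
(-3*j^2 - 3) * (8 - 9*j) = 27*j^3 - 24*j^2 + 27*j - 24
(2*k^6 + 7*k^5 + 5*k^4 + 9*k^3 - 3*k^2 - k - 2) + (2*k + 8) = 2*k^6 + 7*k^5 + 5*k^4 + 9*k^3 - 3*k^2 + k + 6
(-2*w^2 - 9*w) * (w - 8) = -2*w^3 + 7*w^2 + 72*w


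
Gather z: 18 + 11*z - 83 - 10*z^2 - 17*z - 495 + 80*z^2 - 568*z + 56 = 70*z^2 - 574*z - 504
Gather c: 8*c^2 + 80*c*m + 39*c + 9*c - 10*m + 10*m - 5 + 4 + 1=8*c^2 + c*(80*m + 48)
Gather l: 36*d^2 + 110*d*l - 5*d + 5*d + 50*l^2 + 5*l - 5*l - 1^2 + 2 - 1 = 36*d^2 + 110*d*l + 50*l^2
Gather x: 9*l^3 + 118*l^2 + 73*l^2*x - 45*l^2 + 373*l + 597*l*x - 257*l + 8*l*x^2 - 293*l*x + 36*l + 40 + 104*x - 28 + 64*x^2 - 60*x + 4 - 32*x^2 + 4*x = 9*l^3 + 73*l^2 + 152*l + x^2*(8*l + 32) + x*(73*l^2 + 304*l + 48) + 16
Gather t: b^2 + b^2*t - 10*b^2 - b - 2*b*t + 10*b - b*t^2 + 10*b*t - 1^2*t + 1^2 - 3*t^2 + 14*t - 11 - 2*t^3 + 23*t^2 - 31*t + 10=-9*b^2 + 9*b - 2*t^3 + t^2*(20 - b) + t*(b^2 + 8*b - 18)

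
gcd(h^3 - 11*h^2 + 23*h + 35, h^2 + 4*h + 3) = h + 1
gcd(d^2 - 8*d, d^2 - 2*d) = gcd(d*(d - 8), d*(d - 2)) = d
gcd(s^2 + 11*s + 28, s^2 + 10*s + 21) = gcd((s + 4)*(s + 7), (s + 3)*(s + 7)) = s + 7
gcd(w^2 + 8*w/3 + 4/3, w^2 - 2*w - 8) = w + 2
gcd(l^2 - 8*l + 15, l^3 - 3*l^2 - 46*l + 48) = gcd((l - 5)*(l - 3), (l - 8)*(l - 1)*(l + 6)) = 1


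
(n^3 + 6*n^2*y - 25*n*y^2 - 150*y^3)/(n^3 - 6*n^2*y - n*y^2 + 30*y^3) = (-n^2 - 11*n*y - 30*y^2)/(-n^2 + n*y + 6*y^2)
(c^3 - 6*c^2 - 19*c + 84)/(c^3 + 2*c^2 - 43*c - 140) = (c - 3)/(c + 5)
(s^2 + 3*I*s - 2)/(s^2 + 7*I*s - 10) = (s + I)/(s + 5*I)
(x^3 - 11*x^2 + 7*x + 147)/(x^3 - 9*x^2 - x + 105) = (x - 7)/(x - 5)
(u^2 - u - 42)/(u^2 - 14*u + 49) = (u + 6)/(u - 7)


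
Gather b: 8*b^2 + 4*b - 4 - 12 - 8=8*b^2 + 4*b - 24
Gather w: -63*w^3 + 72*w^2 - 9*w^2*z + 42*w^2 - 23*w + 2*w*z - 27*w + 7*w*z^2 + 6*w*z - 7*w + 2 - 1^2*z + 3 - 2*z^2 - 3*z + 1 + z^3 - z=-63*w^3 + w^2*(114 - 9*z) + w*(7*z^2 + 8*z - 57) + z^3 - 2*z^2 - 5*z + 6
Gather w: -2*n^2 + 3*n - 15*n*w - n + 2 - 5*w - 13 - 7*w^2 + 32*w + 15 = -2*n^2 + 2*n - 7*w^2 + w*(27 - 15*n) + 4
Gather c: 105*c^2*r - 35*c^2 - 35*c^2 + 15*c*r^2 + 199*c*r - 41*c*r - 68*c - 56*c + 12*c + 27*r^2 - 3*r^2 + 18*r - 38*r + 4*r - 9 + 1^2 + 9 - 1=c^2*(105*r - 70) + c*(15*r^2 + 158*r - 112) + 24*r^2 - 16*r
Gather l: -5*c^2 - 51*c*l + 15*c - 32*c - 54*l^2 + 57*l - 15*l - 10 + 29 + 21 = -5*c^2 - 17*c - 54*l^2 + l*(42 - 51*c) + 40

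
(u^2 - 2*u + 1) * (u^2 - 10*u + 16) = u^4 - 12*u^3 + 37*u^2 - 42*u + 16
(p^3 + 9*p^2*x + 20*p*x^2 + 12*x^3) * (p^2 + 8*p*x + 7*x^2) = p^5 + 17*p^4*x + 99*p^3*x^2 + 235*p^2*x^3 + 236*p*x^4 + 84*x^5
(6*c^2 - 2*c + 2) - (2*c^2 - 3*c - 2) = 4*c^2 + c + 4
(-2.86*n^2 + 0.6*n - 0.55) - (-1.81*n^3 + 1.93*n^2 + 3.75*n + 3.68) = 1.81*n^3 - 4.79*n^2 - 3.15*n - 4.23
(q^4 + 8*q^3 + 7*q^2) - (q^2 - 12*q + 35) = q^4 + 8*q^3 + 6*q^2 + 12*q - 35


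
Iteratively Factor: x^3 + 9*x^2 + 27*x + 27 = (x + 3)*(x^2 + 6*x + 9) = (x + 3)^2*(x + 3)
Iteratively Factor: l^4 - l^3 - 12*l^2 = (l)*(l^3 - l^2 - 12*l) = l*(l + 3)*(l^2 - 4*l) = l^2*(l + 3)*(l - 4)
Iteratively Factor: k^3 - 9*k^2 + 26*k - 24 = (k - 2)*(k^2 - 7*k + 12) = (k - 3)*(k - 2)*(k - 4)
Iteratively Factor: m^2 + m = (m)*(m + 1)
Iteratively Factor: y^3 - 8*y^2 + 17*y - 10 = (y - 5)*(y^2 - 3*y + 2) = (y - 5)*(y - 2)*(y - 1)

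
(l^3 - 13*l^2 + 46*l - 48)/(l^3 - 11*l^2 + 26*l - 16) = (l - 3)/(l - 1)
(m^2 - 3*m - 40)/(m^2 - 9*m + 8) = (m + 5)/(m - 1)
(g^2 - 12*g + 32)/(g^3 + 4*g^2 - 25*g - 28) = (g - 8)/(g^2 + 8*g + 7)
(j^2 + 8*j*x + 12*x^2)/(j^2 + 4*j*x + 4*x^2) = (j + 6*x)/(j + 2*x)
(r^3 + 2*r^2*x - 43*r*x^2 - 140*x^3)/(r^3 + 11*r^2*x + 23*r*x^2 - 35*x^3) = (-r^2 + 3*r*x + 28*x^2)/(-r^2 - 6*r*x + 7*x^2)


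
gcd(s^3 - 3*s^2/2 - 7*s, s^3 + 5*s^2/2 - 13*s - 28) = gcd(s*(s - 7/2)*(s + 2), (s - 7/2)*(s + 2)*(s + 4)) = s^2 - 3*s/2 - 7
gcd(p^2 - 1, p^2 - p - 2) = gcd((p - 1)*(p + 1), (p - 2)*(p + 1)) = p + 1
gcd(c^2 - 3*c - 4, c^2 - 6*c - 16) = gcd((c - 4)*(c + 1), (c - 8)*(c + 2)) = 1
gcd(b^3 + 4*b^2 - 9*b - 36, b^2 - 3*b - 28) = b + 4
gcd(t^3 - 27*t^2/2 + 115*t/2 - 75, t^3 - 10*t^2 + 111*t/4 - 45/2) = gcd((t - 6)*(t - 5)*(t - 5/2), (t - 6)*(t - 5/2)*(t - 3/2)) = t^2 - 17*t/2 + 15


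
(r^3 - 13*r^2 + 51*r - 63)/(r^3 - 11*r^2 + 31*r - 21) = (r - 3)/(r - 1)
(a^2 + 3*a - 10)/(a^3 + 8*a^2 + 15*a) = (a - 2)/(a*(a + 3))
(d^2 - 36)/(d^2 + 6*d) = (d - 6)/d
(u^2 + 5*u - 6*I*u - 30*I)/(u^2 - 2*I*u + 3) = (u^2 + u*(5 - 6*I) - 30*I)/(u^2 - 2*I*u + 3)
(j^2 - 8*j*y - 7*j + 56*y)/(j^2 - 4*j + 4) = (j^2 - 8*j*y - 7*j + 56*y)/(j^2 - 4*j + 4)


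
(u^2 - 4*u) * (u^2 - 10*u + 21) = u^4 - 14*u^3 + 61*u^2 - 84*u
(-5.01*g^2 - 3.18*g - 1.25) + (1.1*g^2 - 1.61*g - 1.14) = -3.91*g^2 - 4.79*g - 2.39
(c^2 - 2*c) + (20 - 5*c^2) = -4*c^2 - 2*c + 20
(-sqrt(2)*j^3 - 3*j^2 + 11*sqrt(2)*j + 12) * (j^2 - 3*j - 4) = -sqrt(2)*j^5 - 3*j^4 + 3*sqrt(2)*j^4 + 9*j^3 + 15*sqrt(2)*j^3 - 33*sqrt(2)*j^2 + 24*j^2 - 44*sqrt(2)*j - 36*j - 48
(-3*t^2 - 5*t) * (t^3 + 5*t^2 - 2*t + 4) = -3*t^5 - 20*t^4 - 19*t^3 - 2*t^2 - 20*t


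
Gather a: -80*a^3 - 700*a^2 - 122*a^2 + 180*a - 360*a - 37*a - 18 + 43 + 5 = -80*a^3 - 822*a^2 - 217*a + 30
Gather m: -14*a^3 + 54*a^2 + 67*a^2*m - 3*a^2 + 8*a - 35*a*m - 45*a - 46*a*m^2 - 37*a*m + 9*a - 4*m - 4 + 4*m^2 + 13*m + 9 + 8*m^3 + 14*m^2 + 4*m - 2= -14*a^3 + 51*a^2 - 28*a + 8*m^3 + m^2*(18 - 46*a) + m*(67*a^2 - 72*a + 13) + 3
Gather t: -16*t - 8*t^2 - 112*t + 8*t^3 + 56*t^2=8*t^3 + 48*t^2 - 128*t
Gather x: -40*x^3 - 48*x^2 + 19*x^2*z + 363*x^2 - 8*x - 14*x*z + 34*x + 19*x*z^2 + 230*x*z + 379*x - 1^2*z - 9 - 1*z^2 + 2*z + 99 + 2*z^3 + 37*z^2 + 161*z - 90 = -40*x^3 + x^2*(19*z + 315) + x*(19*z^2 + 216*z + 405) + 2*z^3 + 36*z^2 + 162*z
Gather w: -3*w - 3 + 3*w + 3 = 0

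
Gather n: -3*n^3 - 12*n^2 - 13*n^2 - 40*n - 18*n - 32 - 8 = -3*n^3 - 25*n^2 - 58*n - 40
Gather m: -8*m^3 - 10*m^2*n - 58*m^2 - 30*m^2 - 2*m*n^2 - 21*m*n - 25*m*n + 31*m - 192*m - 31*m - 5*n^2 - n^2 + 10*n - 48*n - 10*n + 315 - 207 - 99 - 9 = -8*m^3 + m^2*(-10*n - 88) + m*(-2*n^2 - 46*n - 192) - 6*n^2 - 48*n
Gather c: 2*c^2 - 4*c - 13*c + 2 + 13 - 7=2*c^2 - 17*c + 8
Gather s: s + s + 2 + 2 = 2*s + 4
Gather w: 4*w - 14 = 4*w - 14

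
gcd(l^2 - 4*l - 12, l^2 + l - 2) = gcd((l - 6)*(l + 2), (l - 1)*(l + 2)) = l + 2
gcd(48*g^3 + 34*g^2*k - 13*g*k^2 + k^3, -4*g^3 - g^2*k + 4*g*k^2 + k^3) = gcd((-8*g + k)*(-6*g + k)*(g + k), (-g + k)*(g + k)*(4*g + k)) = g + k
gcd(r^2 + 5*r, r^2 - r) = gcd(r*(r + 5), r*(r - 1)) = r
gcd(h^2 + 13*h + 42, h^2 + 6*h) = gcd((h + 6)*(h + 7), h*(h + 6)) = h + 6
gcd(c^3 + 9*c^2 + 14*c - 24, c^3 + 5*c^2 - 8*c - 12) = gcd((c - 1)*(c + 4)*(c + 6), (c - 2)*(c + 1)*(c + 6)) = c + 6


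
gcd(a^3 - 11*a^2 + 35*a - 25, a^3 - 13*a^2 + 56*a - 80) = a - 5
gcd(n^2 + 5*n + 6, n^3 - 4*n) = n + 2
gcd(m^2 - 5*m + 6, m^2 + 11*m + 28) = 1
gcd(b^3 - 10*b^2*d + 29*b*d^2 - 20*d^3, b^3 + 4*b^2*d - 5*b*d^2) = b - d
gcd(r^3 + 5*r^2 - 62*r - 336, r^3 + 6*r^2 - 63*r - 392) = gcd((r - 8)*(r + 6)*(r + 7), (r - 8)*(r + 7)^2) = r^2 - r - 56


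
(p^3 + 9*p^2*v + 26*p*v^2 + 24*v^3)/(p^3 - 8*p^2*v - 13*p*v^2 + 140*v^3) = (p^2 + 5*p*v + 6*v^2)/(p^2 - 12*p*v + 35*v^2)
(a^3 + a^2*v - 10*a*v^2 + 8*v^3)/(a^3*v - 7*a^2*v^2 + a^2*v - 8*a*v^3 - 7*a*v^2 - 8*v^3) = (-a^3 - a^2*v + 10*a*v^2 - 8*v^3)/(v*(-a^3 + 7*a^2*v - a^2 + 8*a*v^2 + 7*a*v + 8*v^2))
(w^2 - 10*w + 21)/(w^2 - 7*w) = (w - 3)/w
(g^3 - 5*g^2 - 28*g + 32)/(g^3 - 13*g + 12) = (g - 8)/(g - 3)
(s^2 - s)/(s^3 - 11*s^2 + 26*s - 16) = s/(s^2 - 10*s + 16)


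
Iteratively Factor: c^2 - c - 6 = (c - 3)*(c + 2)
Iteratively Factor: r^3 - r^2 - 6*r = (r - 3)*(r^2 + 2*r) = (r - 3)*(r + 2)*(r)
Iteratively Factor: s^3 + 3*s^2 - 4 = (s - 1)*(s^2 + 4*s + 4) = (s - 1)*(s + 2)*(s + 2)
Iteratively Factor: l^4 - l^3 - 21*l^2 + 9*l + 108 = (l + 3)*(l^3 - 4*l^2 - 9*l + 36) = (l - 3)*(l + 3)*(l^2 - l - 12) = (l - 3)*(l + 3)^2*(l - 4)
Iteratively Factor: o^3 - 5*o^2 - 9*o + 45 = (o + 3)*(o^2 - 8*o + 15) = (o - 5)*(o + 3)*(o - 3)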